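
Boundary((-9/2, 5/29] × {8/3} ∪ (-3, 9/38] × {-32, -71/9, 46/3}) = ([-9/2, 5/29] × {8/3}) ∪ ([-3, 9/38] × {-32, -71/9, 46/3})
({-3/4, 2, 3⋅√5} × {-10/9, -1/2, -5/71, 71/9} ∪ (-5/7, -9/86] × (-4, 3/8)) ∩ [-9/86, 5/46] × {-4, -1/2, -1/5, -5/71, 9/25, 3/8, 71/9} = {-9/86} × {-1/2, -1/5, -5/71, 9/25}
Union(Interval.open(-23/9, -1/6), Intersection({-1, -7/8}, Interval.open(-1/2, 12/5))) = Interval.open(-23/9, -1/6)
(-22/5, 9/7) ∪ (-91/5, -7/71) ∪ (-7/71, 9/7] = (-91/5, 9/7]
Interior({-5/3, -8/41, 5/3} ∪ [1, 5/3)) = (1, 5/3)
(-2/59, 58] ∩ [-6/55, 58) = (-2/59, 58)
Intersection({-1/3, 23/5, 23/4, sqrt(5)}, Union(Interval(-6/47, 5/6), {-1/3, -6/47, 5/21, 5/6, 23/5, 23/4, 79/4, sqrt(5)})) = {-1/3, 23/5, 23/4, sqrt(5)}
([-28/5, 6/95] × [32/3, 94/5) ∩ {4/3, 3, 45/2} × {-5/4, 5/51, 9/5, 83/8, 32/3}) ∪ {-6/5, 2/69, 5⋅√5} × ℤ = {-6/5, 2/69, 5⋅√5} × ℤ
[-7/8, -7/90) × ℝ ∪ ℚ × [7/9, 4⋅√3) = ([-7/8, -7/90) × ℝ) ∪ (ℚ × [7/9, 4⋅√3))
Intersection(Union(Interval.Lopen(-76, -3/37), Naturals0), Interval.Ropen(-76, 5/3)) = Union(Interval.Lopen(-76, -3/37), Range(0, 2, 1))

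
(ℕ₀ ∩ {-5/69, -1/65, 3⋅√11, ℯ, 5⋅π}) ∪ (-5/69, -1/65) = (-5/69, -1/65)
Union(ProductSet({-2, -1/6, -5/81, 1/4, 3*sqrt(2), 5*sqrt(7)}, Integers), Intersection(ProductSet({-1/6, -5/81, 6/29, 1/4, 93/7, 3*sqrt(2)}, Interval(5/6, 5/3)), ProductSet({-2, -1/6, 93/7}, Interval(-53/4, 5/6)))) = Union(ProductSet({-1/6, 93/7}, {5/6}), ProductSet({-2, -1/6, -5/81, 1/4, 3*sqrt(2), 5*sqrt(7)}, Integers))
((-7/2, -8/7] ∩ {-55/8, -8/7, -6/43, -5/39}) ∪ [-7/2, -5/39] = [-7/2, -5/39]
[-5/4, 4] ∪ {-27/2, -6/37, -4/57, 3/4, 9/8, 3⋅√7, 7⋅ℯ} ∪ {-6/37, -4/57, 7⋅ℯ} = {-27/2, 3⋅√7, 7⋅ℯ} ∪ [-5/4, 4]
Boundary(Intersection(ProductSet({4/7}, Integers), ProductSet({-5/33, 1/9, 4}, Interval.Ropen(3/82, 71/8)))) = EmptySet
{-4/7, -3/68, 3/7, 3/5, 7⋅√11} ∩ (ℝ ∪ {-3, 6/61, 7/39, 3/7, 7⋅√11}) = {-4/7, -3/68, 3/7, 3/5, 7⋅√11}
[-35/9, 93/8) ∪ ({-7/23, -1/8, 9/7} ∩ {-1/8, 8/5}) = [-35/9, 93/8)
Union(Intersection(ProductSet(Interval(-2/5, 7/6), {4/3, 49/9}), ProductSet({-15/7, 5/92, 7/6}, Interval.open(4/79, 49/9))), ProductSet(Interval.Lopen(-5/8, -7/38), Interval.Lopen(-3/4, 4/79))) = Union(ProductSet({5/92, 7/6}, {4/3}), ProductSet(Interval.Lopen(-5/8, -7/38), Interval.Lopen(-3/4, 4/79)))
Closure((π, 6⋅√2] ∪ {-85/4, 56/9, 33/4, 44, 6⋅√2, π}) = {-85/4, 44} ∪ [π, 6⋅√2]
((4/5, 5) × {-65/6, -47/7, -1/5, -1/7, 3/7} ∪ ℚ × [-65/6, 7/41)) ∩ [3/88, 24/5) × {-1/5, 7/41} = ([4/5, 24/5) ∪ (ℚ ∩ [3/88, 24/5))) × {-1/5}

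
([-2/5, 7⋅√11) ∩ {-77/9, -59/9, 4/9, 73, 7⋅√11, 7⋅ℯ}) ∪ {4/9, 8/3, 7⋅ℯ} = {4/9, 8/3, 7⋅ℯ}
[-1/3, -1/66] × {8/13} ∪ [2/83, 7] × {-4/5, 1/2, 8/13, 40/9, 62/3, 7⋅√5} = ([-1/3, -1/66] × {8/13}) ∪ ([2/83, 7] × {-4/5, 1/2, 8/13, 40/9, 62/3, 7⋅√5})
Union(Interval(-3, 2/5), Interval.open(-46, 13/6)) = Interval.open(-46, 13/6)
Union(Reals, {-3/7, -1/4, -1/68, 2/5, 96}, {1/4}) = Reals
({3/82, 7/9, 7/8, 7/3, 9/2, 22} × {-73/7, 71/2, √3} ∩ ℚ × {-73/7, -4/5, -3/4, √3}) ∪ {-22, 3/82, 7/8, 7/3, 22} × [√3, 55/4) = ({3/82, 7/9, 7/8, 7/3, 9/2, 22} × {-73/7, √3}) ∪ ({-22, 3/82, 7/8, 7/3, 22} × [√3, 55/4))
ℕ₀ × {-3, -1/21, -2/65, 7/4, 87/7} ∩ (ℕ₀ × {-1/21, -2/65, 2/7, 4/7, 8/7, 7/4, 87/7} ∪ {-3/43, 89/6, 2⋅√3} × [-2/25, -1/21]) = ℕ₀ × {-1/21, -2/65, 7/4, 87/7}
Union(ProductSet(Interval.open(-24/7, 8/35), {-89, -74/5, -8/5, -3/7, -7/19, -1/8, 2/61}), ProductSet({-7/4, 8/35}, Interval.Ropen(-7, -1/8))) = Union(ProductSet({-7/4, 8/35}, Interval.Ropen(-7, -1/8)), ProductSet(Interval.open(-24/7, 8/35), {-89, -74/5, -8/5, -3/7, -7/19, -1/8, 2/61}))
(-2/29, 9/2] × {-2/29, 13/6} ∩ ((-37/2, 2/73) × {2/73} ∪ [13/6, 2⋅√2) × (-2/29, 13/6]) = [13/6, 2⋅√2) × {13/6}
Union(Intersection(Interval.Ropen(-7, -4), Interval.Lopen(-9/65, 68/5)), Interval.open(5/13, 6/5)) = Interval.open(5/13, 6/5)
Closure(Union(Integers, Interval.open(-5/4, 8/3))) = Union(Integers, Interval(-5/4, 8/3))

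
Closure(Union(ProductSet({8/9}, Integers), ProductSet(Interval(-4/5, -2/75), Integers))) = ProductSet(Union({8/9}, Interval(-4/5, -2/75)), Integers)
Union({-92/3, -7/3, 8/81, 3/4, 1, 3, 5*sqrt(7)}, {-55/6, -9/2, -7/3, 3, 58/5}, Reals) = Reals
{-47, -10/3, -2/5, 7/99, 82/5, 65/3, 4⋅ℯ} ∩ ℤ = {-47}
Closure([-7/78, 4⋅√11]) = [-7/78, 4⋅√11]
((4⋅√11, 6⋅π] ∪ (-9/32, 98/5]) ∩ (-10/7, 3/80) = (-9/32, 3/80)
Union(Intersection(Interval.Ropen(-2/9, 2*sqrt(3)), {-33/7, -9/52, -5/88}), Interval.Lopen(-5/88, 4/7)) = Union({-9/52}, Interval(-5/88, 4/7))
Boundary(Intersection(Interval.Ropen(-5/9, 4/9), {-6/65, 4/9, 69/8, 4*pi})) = {-6/65}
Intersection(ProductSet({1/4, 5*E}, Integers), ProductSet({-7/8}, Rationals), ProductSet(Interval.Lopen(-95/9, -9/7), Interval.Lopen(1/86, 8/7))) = EmptySet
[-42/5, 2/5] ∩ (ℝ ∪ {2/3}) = [-42/5, 2/5]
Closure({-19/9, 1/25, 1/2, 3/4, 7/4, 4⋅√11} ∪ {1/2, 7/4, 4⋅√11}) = {-19/9, 1/25, 1/2, 3/4, 7/4, 4⋅√11}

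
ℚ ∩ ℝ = ℚ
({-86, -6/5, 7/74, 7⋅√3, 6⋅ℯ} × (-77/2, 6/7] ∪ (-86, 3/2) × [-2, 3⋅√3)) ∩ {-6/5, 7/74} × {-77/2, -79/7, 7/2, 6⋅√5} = {-6/5, 7/74} × {-79/7, 7/2}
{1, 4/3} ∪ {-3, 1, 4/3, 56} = {-3, 1, 4/3, 56}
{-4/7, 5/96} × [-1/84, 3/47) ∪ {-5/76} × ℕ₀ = ({-5/76} × ℕ₀) ∪ ({-4/7, 5/96} × [-1/84, 3/47))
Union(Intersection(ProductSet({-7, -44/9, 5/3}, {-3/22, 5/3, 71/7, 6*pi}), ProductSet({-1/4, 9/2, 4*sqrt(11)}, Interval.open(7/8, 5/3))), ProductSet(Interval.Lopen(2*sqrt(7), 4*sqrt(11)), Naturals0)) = ProductSet(Interval.Lopen(2*sqrt(7), 4*sqrt(11)), Naturals0)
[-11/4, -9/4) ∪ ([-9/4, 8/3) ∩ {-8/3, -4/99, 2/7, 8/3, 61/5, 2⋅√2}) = [-11/4, -9/4) ∪ {-4/99, 2/7}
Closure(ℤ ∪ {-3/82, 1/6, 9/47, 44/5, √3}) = ℤ ∪ {-3/82, 1/6, 9/47, 44/5, √3}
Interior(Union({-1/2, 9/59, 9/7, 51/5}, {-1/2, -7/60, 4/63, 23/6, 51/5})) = EmptySet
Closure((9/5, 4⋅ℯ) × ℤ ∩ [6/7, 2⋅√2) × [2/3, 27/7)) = [9/5, 2⋅√2] × {1, 2, 3}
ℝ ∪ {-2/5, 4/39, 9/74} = ℝ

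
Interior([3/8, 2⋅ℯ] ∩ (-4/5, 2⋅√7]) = (3/8, 2⋅√7)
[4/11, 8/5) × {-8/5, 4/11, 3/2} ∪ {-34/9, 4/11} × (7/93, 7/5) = ({-34/9, 4/11} × (7/93, 7/5)) ∪ ([4/11, 8/5) × {-8/5, 4/11, 3/2})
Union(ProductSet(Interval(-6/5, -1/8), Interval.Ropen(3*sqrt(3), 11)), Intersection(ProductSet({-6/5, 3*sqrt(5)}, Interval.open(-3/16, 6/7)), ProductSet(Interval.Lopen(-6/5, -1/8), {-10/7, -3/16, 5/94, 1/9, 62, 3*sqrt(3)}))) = ProductSet(Interval(-6/5, -1/8), Interval.Ropen(3*sqrt(3), 11))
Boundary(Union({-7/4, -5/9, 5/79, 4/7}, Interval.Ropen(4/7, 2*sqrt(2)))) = {-7/4, -5/9, 5/79, 4/7, 2*sqrt(2)}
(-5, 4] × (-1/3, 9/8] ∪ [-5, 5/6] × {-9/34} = ([-5, 5/6] × {-9/34}) ∪ ((-5, 4] × (-1/3, 9/8])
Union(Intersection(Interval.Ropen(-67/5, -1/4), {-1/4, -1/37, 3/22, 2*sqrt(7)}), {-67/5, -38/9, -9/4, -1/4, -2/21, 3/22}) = {-67/5, -38/9, -9/4, -1/4, -2/21, 3/22}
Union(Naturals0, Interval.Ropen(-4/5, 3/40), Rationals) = Union(Interval(-4/5, 3/40), Rationals)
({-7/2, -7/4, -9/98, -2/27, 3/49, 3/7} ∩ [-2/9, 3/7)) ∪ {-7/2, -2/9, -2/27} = {-7/2, -2/9, -9/98, -2/27, 3/49}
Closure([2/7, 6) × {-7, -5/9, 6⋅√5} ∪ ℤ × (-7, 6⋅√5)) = (ℤ × [-7, 6⋅√5]) ∪ ([2/7, 6] × {-7, -5/9, 6⋅√5})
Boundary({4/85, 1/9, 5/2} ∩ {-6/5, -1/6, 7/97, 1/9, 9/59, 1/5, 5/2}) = {1/9, 5/2}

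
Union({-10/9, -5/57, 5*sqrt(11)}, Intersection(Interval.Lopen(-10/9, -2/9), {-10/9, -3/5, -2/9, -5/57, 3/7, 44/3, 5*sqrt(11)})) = {-10/9, -3/5, -2/9, -5/57, 5*sqrt(11)}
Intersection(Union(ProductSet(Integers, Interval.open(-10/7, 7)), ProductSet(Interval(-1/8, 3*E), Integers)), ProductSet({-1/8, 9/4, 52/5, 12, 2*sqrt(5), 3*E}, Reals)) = Union(ProductSet({12}, Interval.open(-10/7, 7)), ProductSet({-1/8, 9/4, 2*sqrt(5), 3*E}, Integers))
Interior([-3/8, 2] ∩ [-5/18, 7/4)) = (-5/18, 7/4)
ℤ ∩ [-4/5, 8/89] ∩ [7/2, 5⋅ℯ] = ∅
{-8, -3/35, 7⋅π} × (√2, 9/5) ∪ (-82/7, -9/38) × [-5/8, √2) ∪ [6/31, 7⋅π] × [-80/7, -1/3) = ((-82/7, -9/38) × [-5/8, √2)) ∪ ([6/31, 7⋅π] × [-80/7, -1/3)) ∪ ({-8, -3/35, 7⋅π} × (√2, 9/5))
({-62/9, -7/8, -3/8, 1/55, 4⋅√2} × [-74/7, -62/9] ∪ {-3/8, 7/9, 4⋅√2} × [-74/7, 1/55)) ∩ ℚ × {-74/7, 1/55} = {-62/9, -7/8, -3/8, 1/55, 7/9} × {-74/7}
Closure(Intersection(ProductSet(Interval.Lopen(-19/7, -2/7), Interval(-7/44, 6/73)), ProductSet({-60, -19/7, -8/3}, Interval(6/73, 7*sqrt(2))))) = ProductSet({-8/3}, {6/73})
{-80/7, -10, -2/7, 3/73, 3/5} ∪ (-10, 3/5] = {-80/7} ∪ [-10, 3/5]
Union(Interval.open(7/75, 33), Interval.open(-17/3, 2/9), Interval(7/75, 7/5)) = Interval.open(-17/3, 33)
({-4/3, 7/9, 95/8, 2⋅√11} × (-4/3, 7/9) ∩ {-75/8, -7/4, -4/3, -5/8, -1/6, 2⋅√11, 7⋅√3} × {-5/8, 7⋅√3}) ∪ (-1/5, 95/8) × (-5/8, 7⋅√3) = ({-4/3, 2⋅√11} × {-5/8}) ∪ ((-1/5, 95/8) × (-5/8, 7⋅√3))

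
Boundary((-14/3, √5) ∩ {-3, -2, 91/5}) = {-3, -2}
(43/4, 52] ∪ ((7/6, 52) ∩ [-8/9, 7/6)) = (43/4, 52]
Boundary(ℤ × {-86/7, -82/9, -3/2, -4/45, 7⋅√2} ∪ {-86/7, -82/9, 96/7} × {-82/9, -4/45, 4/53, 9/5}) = ({-86/7, -82/9, 96/7} × {-82/9, -4/45, 4/53, 9/5}) ∪ (ℤ × {-86/7, -82/9, -3/2, -4/45, 7⋅√2})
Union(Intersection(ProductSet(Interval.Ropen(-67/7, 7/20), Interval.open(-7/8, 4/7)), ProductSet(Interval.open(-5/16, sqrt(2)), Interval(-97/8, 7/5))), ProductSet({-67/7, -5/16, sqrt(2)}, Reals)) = Union(ProductSet({-67/7, -5/16, sqrt(2)}, Reals), ProductSet(Interval.open(-5/16, 7/20), Interval.open(-7/8, 4/7)))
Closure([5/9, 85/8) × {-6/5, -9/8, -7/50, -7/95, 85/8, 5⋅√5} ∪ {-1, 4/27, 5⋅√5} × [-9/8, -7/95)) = ({-1, 4/27, 5⋅√5} × [-9/8, -7/95]) ∪ ([5/9, 85/8] × {-6/5, -9/8, -7/50, -7/95, 85/8, 5⋅√5})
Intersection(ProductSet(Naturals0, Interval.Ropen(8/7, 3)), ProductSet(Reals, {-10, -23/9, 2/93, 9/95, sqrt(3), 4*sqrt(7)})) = ProductSet(Naturals0, {sqrt(3)})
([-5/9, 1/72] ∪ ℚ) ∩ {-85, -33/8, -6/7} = {-85, -33/8, -6/7}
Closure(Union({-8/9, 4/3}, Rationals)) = Reals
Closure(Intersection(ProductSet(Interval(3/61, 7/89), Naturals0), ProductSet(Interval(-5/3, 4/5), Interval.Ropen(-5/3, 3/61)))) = ProductSet(Interval(3/61, 7/89), Range(0, 1, 1))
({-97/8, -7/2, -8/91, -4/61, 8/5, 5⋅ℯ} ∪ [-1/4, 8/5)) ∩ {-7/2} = {-7/2}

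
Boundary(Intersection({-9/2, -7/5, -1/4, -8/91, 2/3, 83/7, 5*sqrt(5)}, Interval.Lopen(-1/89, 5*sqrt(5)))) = {2/3, 5*sqrt(5)}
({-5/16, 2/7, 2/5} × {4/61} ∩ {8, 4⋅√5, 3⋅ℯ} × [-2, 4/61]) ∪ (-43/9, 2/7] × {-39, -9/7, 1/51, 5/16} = (-43/9, 2/7] × {-39, -9/7, 1/51, 5/16}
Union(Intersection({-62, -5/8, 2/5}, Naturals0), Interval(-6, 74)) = Interval(-6, 74)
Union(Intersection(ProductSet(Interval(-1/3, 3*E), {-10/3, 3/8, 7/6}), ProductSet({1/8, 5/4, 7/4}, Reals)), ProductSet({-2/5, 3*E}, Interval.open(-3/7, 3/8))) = Union(ProductSet({-2/5, 3*E}, Interval.open(-3/7, 3/8)), ProductSet({1/8, 5/4, 7/4}, {-10/3, 3/8, 7/6}))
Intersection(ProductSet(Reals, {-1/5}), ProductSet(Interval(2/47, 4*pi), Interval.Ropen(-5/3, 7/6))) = ProductSet(Interval(2/47, 4*pi), {-1/5})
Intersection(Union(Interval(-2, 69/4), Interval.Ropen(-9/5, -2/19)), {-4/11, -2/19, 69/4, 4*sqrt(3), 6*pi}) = {-4/11, -2/19, 69/4, 4*sqrt(3)}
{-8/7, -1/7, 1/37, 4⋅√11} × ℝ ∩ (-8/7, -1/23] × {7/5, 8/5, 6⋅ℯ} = {-1/7} × {7/5, 8/5, 6⋅ℯ}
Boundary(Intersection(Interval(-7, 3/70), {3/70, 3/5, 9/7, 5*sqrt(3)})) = {3/70}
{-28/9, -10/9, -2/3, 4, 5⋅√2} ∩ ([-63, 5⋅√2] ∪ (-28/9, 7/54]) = {-28/9, -10/9, -2/3, 4, 5⋅√2}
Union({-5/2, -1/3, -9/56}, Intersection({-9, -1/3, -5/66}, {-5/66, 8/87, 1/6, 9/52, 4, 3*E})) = {-5/2, -1/3, -9/56, -5/66}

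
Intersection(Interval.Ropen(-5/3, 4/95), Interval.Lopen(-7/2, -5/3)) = {-5/3}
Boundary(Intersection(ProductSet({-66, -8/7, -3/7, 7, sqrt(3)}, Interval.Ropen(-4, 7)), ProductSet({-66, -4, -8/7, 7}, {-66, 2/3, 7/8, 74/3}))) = ProductSet({-66, -8/7, 7}, {2/3, 7/8})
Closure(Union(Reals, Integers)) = Reals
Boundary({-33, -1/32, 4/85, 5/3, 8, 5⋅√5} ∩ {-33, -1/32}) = {-33, -1/32}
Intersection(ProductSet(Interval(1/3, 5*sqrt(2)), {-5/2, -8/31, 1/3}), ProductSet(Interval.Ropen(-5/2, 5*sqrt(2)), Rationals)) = ProductSet(Interval.Ropen(1/3, 5*sqrt(2)), {-5/2, -8/31, 1/3})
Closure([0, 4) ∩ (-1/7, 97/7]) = [0, 4]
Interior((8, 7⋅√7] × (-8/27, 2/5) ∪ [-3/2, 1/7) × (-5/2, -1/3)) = ((-3/2, 1/7) × (-5/2, -1/3)) ∪ ((8, 7⋅√7) × (-8/27, 2/5))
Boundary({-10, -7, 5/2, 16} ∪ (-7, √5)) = {-10, -7, 5/2, 16, √5}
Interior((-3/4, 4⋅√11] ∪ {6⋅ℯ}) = (-3/4, 4⋅√11)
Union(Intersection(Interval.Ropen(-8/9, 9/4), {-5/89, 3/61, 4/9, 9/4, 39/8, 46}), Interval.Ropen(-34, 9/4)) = Interval.Ropen(-34, 9/4)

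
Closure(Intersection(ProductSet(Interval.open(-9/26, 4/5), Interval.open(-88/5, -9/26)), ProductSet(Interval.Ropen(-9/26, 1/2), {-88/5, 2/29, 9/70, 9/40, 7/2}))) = EmptySet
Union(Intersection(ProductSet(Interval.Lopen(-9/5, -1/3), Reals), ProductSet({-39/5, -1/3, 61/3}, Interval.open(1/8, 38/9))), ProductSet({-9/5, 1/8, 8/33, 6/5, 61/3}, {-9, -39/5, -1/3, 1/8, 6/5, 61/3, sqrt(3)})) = Union(ProductSet({-1/3}, Interval.open(1/8, 38/9)), ProductSet({-9/5, 1/8, 8/33, 6/5, 61/3}, {-9, -39/5, -1/3, 1/8, 6/5, 61/3, sqrt(3)}))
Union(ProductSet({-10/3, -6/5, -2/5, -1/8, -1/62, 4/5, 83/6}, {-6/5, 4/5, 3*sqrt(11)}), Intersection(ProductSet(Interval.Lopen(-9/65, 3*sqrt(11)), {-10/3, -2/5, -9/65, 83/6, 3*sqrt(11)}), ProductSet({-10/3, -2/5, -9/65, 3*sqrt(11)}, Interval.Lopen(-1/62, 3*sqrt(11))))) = Union(ProductSet({3*sqrt(11)}, {3*sqrt(11)}), ProductSet({-10/3, -6/5, -2/5, -1/8, -1/62, 4/5, 83/6}, {-6/5, 4/5, 3*sqrt(11)}))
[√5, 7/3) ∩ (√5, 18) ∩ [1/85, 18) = (√5, 7/3)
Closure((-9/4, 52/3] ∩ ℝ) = [-9/4, 52/3]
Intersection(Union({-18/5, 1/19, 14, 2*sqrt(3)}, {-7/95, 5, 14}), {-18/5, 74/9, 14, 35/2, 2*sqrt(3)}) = {-18/5, 14, 2*sqrt(3)}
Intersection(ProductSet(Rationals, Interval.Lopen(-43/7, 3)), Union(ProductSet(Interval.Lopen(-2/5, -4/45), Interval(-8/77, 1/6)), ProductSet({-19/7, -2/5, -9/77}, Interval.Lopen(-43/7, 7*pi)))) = Union(ProductSet({-19/7, -2/5, -9/77}, Interval.Lopen(-43/7, 3)), ProductSet(Intersection(Interval.Lopen(-2/5, -4/45), Rationals), Interval(-8/77, 1/6)))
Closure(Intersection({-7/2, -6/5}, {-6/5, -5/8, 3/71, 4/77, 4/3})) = {-6/5}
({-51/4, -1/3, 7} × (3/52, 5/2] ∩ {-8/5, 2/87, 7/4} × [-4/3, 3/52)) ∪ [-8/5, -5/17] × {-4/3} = [-8/5, -5/17] × {-4/3}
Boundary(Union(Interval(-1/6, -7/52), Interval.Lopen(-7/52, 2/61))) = {-1/6, 2/61}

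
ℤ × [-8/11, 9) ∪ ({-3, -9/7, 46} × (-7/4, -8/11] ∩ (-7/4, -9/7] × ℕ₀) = ℤ × [-8/11, 9)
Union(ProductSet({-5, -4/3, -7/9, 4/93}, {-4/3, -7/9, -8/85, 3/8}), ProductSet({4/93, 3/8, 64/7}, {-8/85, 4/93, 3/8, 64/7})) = Union(ProductSet({4/93, 3/8, 64/7}, {-8/85, 4/93, 3/8, 64/7}), ProductSet({-5, -4/3, -7/9, 4/93}, {-4/3, -7/9, -8/85, 3/8}))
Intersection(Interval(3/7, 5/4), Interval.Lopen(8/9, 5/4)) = Interval.Lopen(8/9, 5/4)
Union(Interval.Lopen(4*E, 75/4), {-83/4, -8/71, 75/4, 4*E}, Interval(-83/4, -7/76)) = Union(Interval(-83/4, -7/76), Interval(4*E, 75/4))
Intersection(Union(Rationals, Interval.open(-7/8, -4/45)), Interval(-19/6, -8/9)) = Intersection(Interval(-19/6, -8/9), Rationals)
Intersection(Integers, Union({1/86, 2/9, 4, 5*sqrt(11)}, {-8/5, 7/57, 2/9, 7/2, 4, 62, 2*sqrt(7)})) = {4, 62}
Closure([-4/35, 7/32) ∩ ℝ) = [-4/35, 7/32]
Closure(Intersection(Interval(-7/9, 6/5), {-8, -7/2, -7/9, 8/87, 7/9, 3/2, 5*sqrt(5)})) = {-7/9, 8/87, 7/9}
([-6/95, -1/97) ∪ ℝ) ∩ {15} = {15}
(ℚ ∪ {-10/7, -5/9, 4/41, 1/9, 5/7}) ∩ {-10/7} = {-10/7}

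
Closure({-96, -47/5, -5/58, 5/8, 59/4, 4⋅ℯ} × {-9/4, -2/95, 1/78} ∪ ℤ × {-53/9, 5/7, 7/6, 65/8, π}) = (ℤ × {-53/9, 5/7, 7/6, 65/8, π}) ∪ ({-96, -47/5, -5/58, 5/8, 59/4, 4⋅ℯ} × {-9/4, -2/95, 1/78})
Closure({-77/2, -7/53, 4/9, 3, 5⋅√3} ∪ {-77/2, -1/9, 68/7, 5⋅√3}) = {-77/2, -7/53, -1/9, 4/9, 3, 68/7, 5⋅√3}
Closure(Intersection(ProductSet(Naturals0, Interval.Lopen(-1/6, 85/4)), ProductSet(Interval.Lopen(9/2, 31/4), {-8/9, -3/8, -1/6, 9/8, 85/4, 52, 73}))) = ProductSet(Range(5, 8, 1), {9/8, 85/4})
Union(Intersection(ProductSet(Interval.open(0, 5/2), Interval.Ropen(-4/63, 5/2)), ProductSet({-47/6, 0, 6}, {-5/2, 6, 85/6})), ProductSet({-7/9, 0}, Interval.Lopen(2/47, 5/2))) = ProductSet({-7/9, 0}, Interval.Lopen(2/47, 5/2))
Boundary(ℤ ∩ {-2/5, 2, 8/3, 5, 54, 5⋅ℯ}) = {2, 5, 54}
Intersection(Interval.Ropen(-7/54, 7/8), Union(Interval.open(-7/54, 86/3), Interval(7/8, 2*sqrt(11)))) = Interval.open(-7/54, 7/8)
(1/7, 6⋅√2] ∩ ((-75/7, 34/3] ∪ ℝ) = (1/7, 6⋅√2]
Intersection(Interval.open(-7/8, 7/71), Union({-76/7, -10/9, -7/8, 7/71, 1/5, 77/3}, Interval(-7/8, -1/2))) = Interval.Lopen(-7/8, -1/2)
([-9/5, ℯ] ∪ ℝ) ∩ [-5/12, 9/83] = [-5/12, 9/83]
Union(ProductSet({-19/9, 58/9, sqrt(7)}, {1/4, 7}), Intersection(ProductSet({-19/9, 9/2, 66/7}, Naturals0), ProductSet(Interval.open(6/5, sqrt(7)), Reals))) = ProductSet({-19/9, 58/9, sqrt(7)}, {1/4, 7})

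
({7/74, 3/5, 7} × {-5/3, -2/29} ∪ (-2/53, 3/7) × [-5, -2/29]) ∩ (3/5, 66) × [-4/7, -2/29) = ∅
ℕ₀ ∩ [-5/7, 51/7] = {0, 1, …, 7}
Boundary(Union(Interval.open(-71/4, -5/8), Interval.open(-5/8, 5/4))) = {-71/4, -5/8, 5/4}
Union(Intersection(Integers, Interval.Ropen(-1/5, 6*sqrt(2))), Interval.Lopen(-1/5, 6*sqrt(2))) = Union(Interval.Lopen(-1/5, 6*sqrt(2)), Range(0, 9, 1))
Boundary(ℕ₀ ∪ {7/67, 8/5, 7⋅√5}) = ℕ₀ ∪ {7/67, 8/5, 7⋅√5}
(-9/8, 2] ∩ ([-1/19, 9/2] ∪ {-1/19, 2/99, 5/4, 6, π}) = [-1/19, 2]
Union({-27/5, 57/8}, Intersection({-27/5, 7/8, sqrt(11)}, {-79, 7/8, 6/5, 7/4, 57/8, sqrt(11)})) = {-27/5, 7/8, 57/8, sqrt(11)}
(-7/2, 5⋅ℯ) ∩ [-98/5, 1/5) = (-7/2, 1/5)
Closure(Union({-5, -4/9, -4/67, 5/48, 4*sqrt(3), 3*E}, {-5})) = {-5, -4/9, -4/67, 5/48, 4*sqrt(3), 3*E}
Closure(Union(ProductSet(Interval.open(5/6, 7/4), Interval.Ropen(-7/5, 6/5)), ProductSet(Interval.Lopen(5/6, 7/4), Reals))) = ProductSet(Interval(5/6, 7/4), Reals)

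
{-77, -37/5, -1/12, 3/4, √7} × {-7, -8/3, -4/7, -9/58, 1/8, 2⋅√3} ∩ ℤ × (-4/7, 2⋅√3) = {-77} × {-9/58, 1/8}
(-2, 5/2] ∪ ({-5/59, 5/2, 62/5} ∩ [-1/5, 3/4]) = (-2, 5/2]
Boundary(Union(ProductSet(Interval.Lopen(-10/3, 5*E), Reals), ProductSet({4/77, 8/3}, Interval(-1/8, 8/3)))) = ProductSet({-10/3, 5*E}, Reals)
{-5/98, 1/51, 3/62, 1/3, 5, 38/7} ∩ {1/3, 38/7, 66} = {1/3, 38/7}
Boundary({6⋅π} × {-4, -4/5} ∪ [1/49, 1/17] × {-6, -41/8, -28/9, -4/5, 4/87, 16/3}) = ({6⋅π} × {-4, -4/5}) ∪ ([1/49, 1/17] × {-6, -41/8, -28/9, -4/5, 4/87, 16/3})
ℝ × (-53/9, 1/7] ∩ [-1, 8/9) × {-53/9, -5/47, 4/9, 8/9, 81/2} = [-1, 8/9) × {-5/47}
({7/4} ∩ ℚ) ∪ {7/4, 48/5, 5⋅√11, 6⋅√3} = {7/4, 48/5, 5⋅√11, 6⋅√3}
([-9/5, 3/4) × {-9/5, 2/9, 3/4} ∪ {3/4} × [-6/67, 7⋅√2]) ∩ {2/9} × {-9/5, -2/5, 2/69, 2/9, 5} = {2/9} × {-9/5, 2/9}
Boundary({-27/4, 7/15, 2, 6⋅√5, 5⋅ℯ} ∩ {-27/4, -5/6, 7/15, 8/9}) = {-27/4, 7/15}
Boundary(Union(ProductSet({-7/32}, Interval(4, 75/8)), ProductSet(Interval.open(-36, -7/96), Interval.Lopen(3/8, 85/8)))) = Union(ProductSet({-36, -7/96}, Interval(3/8, 85/8)), ProductSet(Interval(-36, -7/96), {3/8, 85/8}))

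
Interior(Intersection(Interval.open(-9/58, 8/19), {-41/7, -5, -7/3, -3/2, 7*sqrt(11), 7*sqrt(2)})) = EmptySet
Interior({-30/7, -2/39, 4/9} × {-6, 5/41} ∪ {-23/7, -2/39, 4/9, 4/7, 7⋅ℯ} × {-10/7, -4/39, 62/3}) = ∅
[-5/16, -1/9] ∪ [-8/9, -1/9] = [-8/9, -1/9]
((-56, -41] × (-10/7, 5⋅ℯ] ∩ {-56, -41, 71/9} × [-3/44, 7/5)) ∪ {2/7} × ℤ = ({2/7} × ℤ) ∪ ({-41} × [-3/44, 7/5))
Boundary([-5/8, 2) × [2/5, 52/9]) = ({-5/8, 2} × [2/5, 52/9]) ∪ ([-5/8, 2] × {2/5, 52/9})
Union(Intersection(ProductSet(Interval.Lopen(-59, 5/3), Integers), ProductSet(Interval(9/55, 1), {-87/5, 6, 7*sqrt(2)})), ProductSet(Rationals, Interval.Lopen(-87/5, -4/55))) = Union(ProductSet(Interval(9/55, 1), {6}), ProductSet(Rationals, Interval.Lopen(-87/5, -4/55)))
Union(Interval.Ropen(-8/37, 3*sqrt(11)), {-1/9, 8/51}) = Interval.Ropen(-8/37, 3*sqrt(11))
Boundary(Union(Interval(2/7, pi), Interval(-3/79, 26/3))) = {-3/79, 26/3}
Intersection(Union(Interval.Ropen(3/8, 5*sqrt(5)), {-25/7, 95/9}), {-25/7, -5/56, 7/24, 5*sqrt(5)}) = {-25/7}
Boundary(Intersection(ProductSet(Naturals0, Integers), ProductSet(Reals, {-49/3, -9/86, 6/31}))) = EmptySet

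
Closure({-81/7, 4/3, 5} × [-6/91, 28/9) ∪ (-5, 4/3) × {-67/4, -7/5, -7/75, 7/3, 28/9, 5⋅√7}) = ({-81/7, 4/3, 5} × [-6/91, 28/9]) ∪ ([-5, 4/3] × {-67/4, -7/5, -7/75, 7/3, 28/9, 5⋅√7})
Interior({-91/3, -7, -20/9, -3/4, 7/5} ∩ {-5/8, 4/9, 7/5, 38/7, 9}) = ∅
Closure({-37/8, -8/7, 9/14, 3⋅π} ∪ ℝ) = ℝ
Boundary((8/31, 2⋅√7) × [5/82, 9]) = ({8/31, 2⋅√7} × [5/82, 9]) ∪ ([8/31, 2⋅√7] × {5/82, 9})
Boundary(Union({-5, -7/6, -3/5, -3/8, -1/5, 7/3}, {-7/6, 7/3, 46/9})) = {-5, -7/6, -3/5, -3/8, -1/5, 7/3, 46/9}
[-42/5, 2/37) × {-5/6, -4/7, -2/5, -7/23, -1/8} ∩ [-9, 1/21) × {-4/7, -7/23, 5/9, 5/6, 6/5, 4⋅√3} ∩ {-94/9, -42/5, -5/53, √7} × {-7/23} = {-42/5, -5/53} × {-7/23}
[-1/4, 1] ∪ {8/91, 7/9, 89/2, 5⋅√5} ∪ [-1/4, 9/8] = [-1/4, 9/8] ∪ {89/2, 5⋅√5}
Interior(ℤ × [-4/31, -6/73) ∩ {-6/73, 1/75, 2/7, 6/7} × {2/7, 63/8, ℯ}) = ∅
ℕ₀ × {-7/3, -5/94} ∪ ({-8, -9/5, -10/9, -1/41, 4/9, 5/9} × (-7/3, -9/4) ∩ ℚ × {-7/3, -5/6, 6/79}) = ℕ₀ × {-7/3, -5/94}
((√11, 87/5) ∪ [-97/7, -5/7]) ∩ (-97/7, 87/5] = (-97/7, -5/7] ∪ (√11, 87/5)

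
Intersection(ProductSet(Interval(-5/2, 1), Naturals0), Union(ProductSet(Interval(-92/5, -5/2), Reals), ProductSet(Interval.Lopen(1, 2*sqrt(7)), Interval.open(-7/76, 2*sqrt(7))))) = ProductSet({-5/2}, Naturals0)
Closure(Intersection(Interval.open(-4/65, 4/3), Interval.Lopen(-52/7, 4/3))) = Interval(-4/65, 4/3)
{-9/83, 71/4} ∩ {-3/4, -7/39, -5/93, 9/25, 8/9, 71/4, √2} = {71/4}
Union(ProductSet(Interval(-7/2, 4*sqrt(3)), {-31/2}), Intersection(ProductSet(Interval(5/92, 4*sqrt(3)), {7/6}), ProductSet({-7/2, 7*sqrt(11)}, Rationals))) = ProductSet(Interval(-7/2, 4*sqrt(3)), {-31/2})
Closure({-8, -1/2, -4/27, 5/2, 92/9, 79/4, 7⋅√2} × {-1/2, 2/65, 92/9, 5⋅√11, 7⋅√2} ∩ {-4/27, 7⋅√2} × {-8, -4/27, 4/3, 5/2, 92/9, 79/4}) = {-4/27, 7⋅√2} × {92/9}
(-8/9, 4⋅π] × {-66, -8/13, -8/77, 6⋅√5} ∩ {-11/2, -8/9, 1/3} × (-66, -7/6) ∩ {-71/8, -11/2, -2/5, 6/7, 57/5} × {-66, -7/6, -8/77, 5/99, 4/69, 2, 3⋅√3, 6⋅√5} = ∅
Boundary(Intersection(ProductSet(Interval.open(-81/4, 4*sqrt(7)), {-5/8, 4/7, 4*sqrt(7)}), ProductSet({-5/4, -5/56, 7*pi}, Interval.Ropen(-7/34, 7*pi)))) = ProductSet({-5/4, -5/56}, {4/7, 4*sqrt(7)})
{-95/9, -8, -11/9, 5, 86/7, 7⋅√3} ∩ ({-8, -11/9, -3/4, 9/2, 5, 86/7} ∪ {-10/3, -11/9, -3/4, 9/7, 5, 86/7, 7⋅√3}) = {-8, -11/9, 5, 86/7, 7⋅√3}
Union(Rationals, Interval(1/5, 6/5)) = Union(Interval(1/5, 6/5), Rationals)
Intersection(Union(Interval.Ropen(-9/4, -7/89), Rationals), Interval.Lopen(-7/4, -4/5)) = Union(Intersection(Interval.Lopen(-7/4, -4/5), Rationals), Interval.Lopen(-7/4, -4/5))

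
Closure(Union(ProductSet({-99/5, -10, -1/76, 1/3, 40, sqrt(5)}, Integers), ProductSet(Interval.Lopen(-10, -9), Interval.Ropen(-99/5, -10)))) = Union(ProductSet({-10, -9}, Interval(-99/5, -10)), ProductSet({-99/5, -10, -1/76, 1/3, 40, sqrt(5)}, Integers), ProductSet(Interval(-10, -9), {-99/5, -10}), ProductSet(Interval.Lopen(-10, -9), Interval.Ropen(-99/5, -10)))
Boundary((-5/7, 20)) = {-5/7, 20}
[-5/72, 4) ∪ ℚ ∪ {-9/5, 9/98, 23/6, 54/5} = ℚ ∪ [-5/72, 4]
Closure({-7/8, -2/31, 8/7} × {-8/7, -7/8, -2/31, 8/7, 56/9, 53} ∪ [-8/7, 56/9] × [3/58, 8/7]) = ([-8/7, 56/9] × [3/58, 8/7]) ∪ ({-7/8, -2/31, 8/7} × {-8/7, -7/8, -2/31, 8/7, 56/9, 53})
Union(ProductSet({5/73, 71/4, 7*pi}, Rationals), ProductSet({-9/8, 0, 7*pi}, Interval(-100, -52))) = Union(ProductSet({-9/8, 0, 7*pi}, Interval(-100, -52)), ProductSet({5/73, 71/4, 7*pi}, Rationals))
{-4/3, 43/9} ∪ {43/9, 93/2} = {-4/3, 43/9, 93/2}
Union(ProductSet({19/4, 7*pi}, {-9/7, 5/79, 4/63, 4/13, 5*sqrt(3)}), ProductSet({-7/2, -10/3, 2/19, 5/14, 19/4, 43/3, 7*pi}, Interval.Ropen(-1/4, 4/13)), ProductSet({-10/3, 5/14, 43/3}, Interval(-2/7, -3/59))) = Union(ProductSet({19/4, 7*pi}, {-9/7, 5/79, 4/63, 4/13, 5*sqrt(3)}), ProductSet({-10/3, 5/14, 43/3}, Interval(-2/7, -3/59)), ProductSet({-7/2, -10/3, 2/19, 5/14, 19/4, 43/3, 7*pi}, Interval.Ropen(-1/4, 4/13)))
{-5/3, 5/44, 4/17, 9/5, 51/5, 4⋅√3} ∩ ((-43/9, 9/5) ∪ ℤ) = {-5/3, 5/44, 4/17}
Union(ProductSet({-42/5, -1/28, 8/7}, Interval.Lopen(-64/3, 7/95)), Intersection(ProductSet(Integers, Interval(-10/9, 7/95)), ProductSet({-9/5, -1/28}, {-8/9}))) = ProductSet({-42/5, -1/28, 8/7}, Interval.Lopen(-64/3, 7/95))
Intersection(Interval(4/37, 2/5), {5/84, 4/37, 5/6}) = {4/37}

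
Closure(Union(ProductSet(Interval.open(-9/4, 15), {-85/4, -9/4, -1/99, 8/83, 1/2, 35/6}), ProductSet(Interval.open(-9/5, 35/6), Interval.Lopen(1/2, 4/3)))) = Union(ProductSet({-9/5, 35/6}, Interval(1/2, 4/3)), ProductSet(Interval(-9/4, 15), {-85/4, -9/4, -1/99, 8/83, 1/2, 35/6}), ProductSet(Interval(-9/5, 35/6), {1/2, 4/3}), ProductSet(Interval.open(-9/5, 35/6), Interval.Lopen(1/2, 4/3)))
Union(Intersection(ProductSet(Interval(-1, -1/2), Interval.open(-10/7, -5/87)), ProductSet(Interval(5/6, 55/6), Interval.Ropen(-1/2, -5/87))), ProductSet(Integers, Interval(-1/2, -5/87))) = ProductSet(Integers, Interval(-1/2, -5/87))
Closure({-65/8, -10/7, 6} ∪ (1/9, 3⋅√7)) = {-65/8, -10/7} ∪ [1/9, 3⋅√7]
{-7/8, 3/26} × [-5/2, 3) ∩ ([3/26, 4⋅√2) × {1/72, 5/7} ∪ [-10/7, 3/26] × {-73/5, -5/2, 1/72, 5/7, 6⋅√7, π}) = {-7/8, 3/26} × {-5/2, 1/72, 5/7}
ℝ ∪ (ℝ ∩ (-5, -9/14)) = (-∞, ∞)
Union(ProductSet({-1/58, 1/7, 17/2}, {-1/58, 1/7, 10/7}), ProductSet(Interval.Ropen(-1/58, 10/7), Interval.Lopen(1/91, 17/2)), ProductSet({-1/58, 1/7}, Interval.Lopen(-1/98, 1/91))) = Union(ProductSet({-1/58, 1/7}, Interval.Lopen(-1/98, 1/91)), ProductSet({-1/58, 1/7, 17/2}, {-1/58, 1/7, 10/7}), ProductSet(Interval.Ropen(-1/58, 10/7), Interval.Lopen(1/91, 17/2)))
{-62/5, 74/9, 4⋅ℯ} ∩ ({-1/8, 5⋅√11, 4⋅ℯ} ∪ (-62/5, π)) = {4⋅ℯ}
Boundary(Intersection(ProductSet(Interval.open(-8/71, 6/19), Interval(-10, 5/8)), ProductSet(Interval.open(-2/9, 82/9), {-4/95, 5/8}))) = ProductSet(Interval(-8/71, 6/19), {-4/95, 5/8})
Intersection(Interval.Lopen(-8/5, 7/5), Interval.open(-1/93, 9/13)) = Interval.open(-1/93, 9/13)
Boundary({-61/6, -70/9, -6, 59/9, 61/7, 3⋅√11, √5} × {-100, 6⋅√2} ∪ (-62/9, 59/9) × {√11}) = ([-62/9, 59/9] × {√11}) ∪ ({-61/6, -70/9, -6, 59/9, 61/7, 3⋅√11, √5} × {-100, 6⋅√2})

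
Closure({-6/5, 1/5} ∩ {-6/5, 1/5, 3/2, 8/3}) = {-6/5, 1/5}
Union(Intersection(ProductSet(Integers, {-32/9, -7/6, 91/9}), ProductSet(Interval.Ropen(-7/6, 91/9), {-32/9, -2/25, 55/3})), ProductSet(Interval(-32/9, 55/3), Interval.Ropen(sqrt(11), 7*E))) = Union(ProductSet(Interval(-32/9, 55/3), Interval.Ropen(sqrt(11), 7*E)), ProductSet(Range(-1, 11, 1), {-32/9}))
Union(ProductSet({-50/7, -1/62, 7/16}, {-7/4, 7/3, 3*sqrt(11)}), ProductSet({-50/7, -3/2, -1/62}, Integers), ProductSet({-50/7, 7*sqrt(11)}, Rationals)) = Union(ProductSet({-50/7, 7*sqrt(11)}, Rationals), ProductSet({-50/7, -3/2, -1/62}, Integers), ProductSet({-50/7, -1/62, 7/16}, {-7/4, 7/3, 3*sqrt(11)}))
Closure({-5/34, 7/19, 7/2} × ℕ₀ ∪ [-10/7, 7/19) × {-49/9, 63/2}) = ({-5/34, 7/19, 7/2} × ℕ₀) ∪ ([-10/7, 7/19] × {-49/9, 63/2})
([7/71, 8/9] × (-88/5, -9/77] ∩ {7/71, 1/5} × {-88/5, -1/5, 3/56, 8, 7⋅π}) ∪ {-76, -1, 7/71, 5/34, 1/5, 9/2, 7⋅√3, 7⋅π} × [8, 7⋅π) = ({7/71, 1/5} × {-1/5}) ∪ ({-76, -1, 7/71, 5/34, 1/5, 9/2, 7⋅√3, 7⋅π} × [8, 7⋅π))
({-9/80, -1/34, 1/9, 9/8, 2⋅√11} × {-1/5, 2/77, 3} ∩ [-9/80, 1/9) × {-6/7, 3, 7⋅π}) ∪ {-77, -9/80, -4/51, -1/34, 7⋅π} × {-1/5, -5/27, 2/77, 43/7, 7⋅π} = ({-9/80, -1/34} × {3}) ∪ ({-77, -9/80, -4/51, -1/34, 7⋅π} × {-1/5, -5/27, 2/77, 43/7, 7⋅π})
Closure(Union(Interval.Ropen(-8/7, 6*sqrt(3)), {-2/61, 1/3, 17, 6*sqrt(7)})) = Union({17, 6*sqrt(7)}, Interval(-8/7, 6*sqrt(3)))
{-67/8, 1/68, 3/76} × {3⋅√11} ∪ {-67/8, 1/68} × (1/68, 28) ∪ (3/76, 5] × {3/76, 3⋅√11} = ({-67/8, 1/68} × (1/68, 28)) ∪ ({-67/8, 1/68, 3/76} × {3⋅√11}) ∪ ((3/76, 5] × {3/76, 3⋅√11})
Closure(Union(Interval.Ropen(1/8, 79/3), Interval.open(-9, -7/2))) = Union(Interval(-9, -7/2), Interval(1/8, 79/3))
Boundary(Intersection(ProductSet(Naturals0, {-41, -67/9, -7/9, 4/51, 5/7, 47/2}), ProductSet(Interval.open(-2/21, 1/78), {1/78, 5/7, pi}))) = ProductSet(Range(0, 1, 1), {5/7})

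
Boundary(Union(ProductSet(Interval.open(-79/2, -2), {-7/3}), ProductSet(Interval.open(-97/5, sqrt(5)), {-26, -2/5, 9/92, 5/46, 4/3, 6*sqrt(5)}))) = Union(ProductSet(Interval(-79/2, -2), {-7/3}), ProductSet(Interval(-97/5, sqrt(5)), {-26, -2/5, 9/92, 5/46, 4/3, 6*sqrt(5)}))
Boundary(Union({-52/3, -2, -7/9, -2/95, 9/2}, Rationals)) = Reals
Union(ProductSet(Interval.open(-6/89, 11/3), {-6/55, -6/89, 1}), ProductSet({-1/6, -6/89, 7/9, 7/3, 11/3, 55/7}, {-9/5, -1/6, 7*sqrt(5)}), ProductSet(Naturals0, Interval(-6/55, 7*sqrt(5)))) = Union(ProductSet({-1/6, -6/89, 7/9, 7/3, 11/3, 55/7}, {-9/5, -1/6, 7*sqrt(5)}), ProductSet(Interval.open(-6/89, 11/3), {-6/55, -6/89, 1}), ProductSet(Naturals0, Interval(-6/55, 7*sqrt(5))))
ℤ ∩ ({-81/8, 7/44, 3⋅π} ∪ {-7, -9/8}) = {-7}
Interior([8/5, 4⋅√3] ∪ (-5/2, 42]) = (-5/2, 42)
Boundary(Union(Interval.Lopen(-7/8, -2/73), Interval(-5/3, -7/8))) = {-5/3, -2/73}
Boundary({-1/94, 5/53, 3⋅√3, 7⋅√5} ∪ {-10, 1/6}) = {-10, -1/94, 5/53, 1/6, 3⋅√3, 7⋅√5}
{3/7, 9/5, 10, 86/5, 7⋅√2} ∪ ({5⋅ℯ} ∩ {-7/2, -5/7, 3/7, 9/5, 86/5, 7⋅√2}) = {3/7, 9/5, 10, 86/5, 7⋅√2}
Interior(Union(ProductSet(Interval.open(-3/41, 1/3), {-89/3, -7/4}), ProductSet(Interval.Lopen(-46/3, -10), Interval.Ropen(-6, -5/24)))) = ProductSet(Interval.open(-46/3, -10), Interval.open(-6, -5/24))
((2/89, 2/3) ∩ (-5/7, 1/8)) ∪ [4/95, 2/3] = (2/89, 2/3]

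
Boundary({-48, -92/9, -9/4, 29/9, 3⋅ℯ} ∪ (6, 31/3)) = {-48, -92/9, -9/4, 29/9, 6, 31/3}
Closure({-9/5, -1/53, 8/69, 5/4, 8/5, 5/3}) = {-9/5, -1/53, 8/69, 5/4, 8/5, 5/3}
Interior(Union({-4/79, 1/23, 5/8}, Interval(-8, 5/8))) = Interval.open(-8, 5/8)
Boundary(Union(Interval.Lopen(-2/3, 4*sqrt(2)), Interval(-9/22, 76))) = {-2/3, 76}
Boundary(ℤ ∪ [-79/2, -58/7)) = {-79/2, -58/7} ∪ (ℤ \ (-79/2, -58/7))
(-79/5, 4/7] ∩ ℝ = (-79/5, 4/7]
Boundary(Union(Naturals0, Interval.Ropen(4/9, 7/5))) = Union(Complement(Naturals0, Interval.open(4/9, 7/5)), {4/9, 7/5})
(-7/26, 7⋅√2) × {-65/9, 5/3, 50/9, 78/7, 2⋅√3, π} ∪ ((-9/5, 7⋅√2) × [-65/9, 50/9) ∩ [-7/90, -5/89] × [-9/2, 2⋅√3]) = ([-7/90, -5/89] × [-9/2, 2⋅√3]) ∪ ((-7/26, 7⋅√2) × {-65/9, 5/3, 50/9, 78/7, 2⋅√3, π})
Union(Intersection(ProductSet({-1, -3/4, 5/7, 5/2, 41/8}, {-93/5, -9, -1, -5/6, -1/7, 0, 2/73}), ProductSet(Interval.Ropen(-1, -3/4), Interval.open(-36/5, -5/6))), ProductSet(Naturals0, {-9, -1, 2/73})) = Union(ProductSet({-1}, {-1}), ProductSet(Naturals0, {-9, -1, 2/73}))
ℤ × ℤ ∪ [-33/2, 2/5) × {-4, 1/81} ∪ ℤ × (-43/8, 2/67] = (ℤ × (ℤ ∪ (-43/8, 2/67])) ∪ ([-33/2, 2/5) × {-4, 1/81})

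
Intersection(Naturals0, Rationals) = Naturals0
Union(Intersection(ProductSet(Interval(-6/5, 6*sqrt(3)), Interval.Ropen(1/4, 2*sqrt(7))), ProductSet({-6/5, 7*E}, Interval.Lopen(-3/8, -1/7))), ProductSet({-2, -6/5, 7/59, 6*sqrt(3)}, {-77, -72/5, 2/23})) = ProductSet({-2, -6/5, 7/59, 6*sqrt(3)}, {-77, -72/5, 2/23})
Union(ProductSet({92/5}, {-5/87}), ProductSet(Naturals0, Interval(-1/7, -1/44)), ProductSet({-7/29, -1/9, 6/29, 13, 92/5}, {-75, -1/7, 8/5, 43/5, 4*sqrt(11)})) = Union(ProductSet({92/5}, {-5/87}), ProductSet({-7/29, -1/9, 6/29, 13, 92/5}, {-75, -1/7, 8/5, 43/5, 4*sqrt(11)}), ProductSet(Naturals0, Interval(-1/7, -1/44)))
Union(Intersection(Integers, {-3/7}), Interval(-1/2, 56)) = Interval(-1/2, 56)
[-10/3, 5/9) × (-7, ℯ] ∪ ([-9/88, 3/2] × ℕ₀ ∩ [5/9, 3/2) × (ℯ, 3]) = ([5/9, 3/2) × {3}) ∪ ([-10/3, 5/9) × (-7, ℯ])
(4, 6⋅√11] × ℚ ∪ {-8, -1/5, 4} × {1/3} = ({-8, -1/5, 4} × {1/3}) ∪ ((4, 6⋅√11] × ℚ)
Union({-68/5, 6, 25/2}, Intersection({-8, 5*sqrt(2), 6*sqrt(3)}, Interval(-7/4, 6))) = {-68/5, 6, 25/2}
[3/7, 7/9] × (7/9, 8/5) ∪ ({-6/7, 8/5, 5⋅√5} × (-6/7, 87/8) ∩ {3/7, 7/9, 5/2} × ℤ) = [3/7, 7/9] × (7/9, 8/5)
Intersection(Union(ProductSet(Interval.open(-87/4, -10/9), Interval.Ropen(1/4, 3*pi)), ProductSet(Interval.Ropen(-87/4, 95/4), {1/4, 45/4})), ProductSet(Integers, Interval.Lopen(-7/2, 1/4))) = ProductSet(Union(Range(-21, -1, 1), Range(-21, 24, 1)), {1/4})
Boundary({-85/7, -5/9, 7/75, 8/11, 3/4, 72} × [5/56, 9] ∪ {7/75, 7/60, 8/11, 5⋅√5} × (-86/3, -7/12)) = ({-85/7, -5/9, 7/75, 8/11, 3/4, 72} × [5/56, 9]) ∪ ({7/75, 7/60, 8/11, 5⋅√5} × [-86/3, -7/12])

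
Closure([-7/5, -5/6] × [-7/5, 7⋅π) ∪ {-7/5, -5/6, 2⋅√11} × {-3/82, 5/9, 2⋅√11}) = ([-7/5, -5/6] × [-7/5, 7⋅π]) ∪ ({-7/5, -5/6, 2⋅√11} × {-3/82, 5/9, 2⋅√11})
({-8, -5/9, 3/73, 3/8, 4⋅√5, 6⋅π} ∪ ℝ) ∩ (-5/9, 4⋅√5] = (-5/9, 4⋅√5]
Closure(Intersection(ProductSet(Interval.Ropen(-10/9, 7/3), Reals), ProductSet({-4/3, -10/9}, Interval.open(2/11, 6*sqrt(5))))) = ProductSet({-10/9}, Interval(2/11, 6*sqrt(5)))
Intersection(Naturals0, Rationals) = Naturals0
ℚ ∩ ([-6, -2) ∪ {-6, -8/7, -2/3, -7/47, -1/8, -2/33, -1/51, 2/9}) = {-8/7, -2/3, -7/47, -1/8, -2/33, -1/51, 2/9} ∪ (ℚ ∩ [-6, -2))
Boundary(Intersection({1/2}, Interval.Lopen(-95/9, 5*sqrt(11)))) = {1/2}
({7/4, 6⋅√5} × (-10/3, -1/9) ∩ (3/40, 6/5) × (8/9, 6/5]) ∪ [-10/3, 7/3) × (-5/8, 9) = [-10/3, 7/3) × (-5/8, 9)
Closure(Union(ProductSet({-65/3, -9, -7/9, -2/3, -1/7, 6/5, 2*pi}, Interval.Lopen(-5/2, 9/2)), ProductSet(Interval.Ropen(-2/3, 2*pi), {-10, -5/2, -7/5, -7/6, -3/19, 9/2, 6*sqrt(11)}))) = Union(ProductSet({-65/3, -9, -7/9, -2/3, -1/7, 6/5, 2*pi}, Interval(-5/2, 9/2)), ProductSet(Interval(-2/3, 2*pi), {-10, -5/2, -7/5, -7/6, -3/19, 9/2, 6*sqrt(11)}))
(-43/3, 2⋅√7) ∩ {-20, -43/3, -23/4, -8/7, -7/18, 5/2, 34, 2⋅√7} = {-23/4, -8/7, -7/18, 5/2}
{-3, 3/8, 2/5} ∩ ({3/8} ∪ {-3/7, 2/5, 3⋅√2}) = {3/8, 2/5}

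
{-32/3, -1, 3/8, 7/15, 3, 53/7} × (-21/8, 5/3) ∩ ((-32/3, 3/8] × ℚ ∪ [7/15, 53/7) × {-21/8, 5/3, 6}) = {-1, 3/8} × (ℚ ∩ (-21/8, 5/3))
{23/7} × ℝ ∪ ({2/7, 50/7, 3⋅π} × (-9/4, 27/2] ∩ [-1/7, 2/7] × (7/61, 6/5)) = ({23/7} × ℝ) ∪ ({2/7} × (7/61, 6/5))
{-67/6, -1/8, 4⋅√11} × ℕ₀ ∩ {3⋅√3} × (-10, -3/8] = ∅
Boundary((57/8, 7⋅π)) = {57/8, 7⋅π}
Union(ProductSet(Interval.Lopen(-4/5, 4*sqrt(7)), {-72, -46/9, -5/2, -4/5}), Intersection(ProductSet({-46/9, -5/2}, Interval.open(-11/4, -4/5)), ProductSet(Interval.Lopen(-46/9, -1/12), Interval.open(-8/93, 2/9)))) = ProductSet(Interval.Lopen(-4/5, 4*sqrt(7)), {-72, -46/9, -5/2, -4/5})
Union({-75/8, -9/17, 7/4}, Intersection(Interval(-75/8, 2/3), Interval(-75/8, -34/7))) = Union({-9/17, 7/4}, Interval(-75/8, -34/7))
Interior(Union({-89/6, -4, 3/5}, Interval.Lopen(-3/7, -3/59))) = Interval.open(-3/7, -3/59)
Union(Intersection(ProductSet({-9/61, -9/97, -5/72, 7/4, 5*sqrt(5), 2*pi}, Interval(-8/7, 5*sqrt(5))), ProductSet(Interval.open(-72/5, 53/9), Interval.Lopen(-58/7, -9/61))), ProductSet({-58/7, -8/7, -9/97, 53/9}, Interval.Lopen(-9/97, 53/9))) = Union(ProductSet({-58/7, -8/7, -9/97, 53/9}, Interval.Lopen(-9/97, 53/9)), ProductSet({-9/61, -9/97, -5/72, 7/4}, Interval(-8/7, -9/61)))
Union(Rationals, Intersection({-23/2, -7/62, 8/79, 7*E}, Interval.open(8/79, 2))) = Rationals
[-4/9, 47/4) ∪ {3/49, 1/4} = [-4/9, 47/4)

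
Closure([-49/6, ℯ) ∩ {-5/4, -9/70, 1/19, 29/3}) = {-5/4, -9/70, 1/19}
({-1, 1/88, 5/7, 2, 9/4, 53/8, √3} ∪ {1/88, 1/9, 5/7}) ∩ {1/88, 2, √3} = {1/88, 2, √3}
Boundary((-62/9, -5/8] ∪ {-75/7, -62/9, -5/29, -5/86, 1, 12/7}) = {-75/7, -62/9, -5/8, -5/29, -5/86, 1, 12/7}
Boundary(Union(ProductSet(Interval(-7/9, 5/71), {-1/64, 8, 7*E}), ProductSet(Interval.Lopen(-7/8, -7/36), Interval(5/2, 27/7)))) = Union(ProductSet({-7/8, -7/36}, Interval(5/2, 27/7)), ProductSet(Interval(-7/8, -7/36), {5/2, 27/7}), ProductSet(Interval(-7/9, 5/71), {-1/64, 8, 7*E}))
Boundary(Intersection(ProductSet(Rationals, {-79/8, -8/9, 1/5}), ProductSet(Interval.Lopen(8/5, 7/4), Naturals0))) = EmptySet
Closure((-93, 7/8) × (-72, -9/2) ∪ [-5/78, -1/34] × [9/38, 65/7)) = ({-93, 7/8} × [-72, -9/2]) ∪ ([-93, 7/8] × {-72, -9/2}) ∪ ((-93, 7/8) × (-72, -9/2)) ∪ ([-5/78, -1/34] × [9/38, 65/7])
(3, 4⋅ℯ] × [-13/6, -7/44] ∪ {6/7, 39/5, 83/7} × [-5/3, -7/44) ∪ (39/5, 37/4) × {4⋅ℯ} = ({6/7, 39/5, 83/7} × [-5/3, -7/44)) ∪ ((39/5, 37/4) × {4⋅ℯ}) ∪ ((3, 4⋅ℯ] × [-13/6, -7/44])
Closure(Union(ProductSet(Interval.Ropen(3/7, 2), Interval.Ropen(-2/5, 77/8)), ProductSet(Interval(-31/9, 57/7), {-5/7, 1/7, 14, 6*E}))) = Union(ProductSet({3/7, 2}, Interval(-2/5, 77/8)), ProductSet(Interval(-31/9, 57/7), {-5/7, 1/7, 14, 6*E}), ProductSet(Interval(3/7, 2), {-2/5, 77/8}), ProductSet(Interval.Ropen(3/7, 2), Interval.Ropen(-2/5, 77/8)))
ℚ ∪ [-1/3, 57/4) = ℚ ∪ [-1/3, 57/4]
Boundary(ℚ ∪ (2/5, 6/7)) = (-∞, 2/5] ∪ [6/7, ∞)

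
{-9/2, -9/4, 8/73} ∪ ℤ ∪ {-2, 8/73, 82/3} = ℤ ∪ {-9/2, -9/4, 8/73, 82/3}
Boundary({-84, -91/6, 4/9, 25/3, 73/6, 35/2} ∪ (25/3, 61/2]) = {-84, -91/6, 4/9, 25/3, 61/2}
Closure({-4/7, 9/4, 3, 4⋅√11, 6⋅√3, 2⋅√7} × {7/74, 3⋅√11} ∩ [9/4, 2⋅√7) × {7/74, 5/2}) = {9/4, 3} × {7/74}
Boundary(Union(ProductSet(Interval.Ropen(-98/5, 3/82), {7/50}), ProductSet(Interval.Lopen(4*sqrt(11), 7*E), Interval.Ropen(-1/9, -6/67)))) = Union(ProductSet({4*sqrt(11), 7*E}, Interval(-1/9, -6/67)), ProductSet(Interval(-98/5, 3/82), {7/50}), ProductSet(Interval(4*sqrt(11), 7*E), {-1/9, -6/67}))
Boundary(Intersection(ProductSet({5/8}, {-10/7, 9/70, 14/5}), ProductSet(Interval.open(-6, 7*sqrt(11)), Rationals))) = ProductSet({5/8}, {-10/7, 9/70, 14/5})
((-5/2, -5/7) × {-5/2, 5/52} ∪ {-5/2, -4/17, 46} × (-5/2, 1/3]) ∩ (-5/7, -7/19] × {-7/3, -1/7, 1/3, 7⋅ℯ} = ∅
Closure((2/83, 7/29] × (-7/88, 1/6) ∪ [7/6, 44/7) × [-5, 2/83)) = ({2/83, 7/29} × [-7/88, 1/6]) ∪ ({7/6, 44/7} × [-5, 2/83]) ∪ ([2/83, 7/29] × {-7/88, 1/6}) ∪ ([7/6, 44/7] × {-5, 2/83}) ∪ ((2/83, 7/29] × (-7/88, 1/6)) ∪ ([7/6, 44/7) × [-5, 2/83))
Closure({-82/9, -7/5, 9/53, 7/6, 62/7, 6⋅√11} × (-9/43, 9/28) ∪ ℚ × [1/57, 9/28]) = (ℝ × [1/57, 9/28]) ∪ ({-82/9, -7/5, 9/53, 7/6, 62/7, 6⋅√11} × [-9/43, 9/28])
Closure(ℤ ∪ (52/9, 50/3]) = ℤ ∪ [52/9, 50/3]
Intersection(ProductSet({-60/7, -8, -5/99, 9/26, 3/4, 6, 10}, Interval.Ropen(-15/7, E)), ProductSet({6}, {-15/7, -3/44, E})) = ProductSet({6}, {-15/7, -3/44})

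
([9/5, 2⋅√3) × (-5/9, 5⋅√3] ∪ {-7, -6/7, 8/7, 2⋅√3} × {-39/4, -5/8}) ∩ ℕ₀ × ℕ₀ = {2, 3} × {0, 1, …, 8}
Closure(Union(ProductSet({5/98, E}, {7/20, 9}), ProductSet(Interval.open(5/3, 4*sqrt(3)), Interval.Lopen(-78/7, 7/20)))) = Union(ProductSet({5/98, E}, {7/20, 9}), ProductSet({5/3, 4*sqrt(3)}, Interval(-78/7, 7/20)), ProductSet(Interval(5/3, 4*sqrt(3)), {-78/7, 7/20}), ProductSet(Interval.open(5/3, 4*sqrt(3)), Interval.Lopen(-78/7, 7/20)))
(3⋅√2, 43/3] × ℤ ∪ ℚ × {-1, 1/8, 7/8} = (ℚ × {-1, 1/8, 7/8}) ∪ ((3⋅√2, 43/3] × ℤ)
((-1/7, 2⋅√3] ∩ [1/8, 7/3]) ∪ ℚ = ℚ ∪ [1/8, 7/3]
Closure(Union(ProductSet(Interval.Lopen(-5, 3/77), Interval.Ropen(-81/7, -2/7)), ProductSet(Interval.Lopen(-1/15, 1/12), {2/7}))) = Union(ProductSet({-5, 3/77}, Interval(-81/7, -2/7)), ProductSet(Interval(-5, 3/77), {-81/7, -2/7}), ProductSet(Interval.Lopen(-5, 3/77), Interval.Ropen(-81/7, -2/7)), ProductSet(Interval(-1/15, 1/12), {2/7}))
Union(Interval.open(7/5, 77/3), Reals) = Interval(-oo, oo)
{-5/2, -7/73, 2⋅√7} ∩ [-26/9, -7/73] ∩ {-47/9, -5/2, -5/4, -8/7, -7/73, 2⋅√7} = {-5/2, -7/73}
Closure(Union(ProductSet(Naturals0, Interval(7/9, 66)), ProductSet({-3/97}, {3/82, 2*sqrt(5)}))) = Union(ProductSet({-3/97}, {3/82, 2*sqrt(5)}), ProductSet(Naturals0, Interval(7/9, 66)))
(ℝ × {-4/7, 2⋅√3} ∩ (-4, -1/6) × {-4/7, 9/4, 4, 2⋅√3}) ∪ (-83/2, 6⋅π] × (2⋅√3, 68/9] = ((-4, -1/6) × {-4/7, 2⋅√3}) ∪ ((-83/2, 6⋅π] × (2⋅√3, 68/9])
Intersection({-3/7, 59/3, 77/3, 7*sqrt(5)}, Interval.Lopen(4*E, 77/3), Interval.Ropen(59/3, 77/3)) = {59/3}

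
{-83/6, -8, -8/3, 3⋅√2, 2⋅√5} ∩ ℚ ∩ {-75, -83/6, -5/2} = {-83/6}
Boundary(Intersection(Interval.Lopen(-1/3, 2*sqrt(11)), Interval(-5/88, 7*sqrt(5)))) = {-5/88, 2*sqrt(11)}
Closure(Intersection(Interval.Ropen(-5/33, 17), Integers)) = Range(0, 17, 1)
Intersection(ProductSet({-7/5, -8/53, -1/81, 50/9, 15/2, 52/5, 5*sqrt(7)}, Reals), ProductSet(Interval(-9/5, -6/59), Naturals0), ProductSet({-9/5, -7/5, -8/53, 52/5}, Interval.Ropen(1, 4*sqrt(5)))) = ProductSet({-7/5, -8/53}, Range(1, 9, 1))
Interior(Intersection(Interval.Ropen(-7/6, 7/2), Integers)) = EmptySet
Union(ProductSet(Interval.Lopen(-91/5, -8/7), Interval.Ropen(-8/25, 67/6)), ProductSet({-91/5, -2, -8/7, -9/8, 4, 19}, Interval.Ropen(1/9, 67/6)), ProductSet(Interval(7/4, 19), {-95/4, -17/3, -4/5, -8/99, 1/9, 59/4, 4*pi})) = Union(ProductSet({-91/5, -2, -8/7, -9/8, 4, 19}, Interval.Ropen(1/9, 67/6)), ProductSet(Interval.Lopen(-91/5, -8/7), Interval.Ropen(-8/25, 67/6)), ProductSet(Interval(7/4, 19), {-95/4, -17/3, -4/5, -8/99, 1/9, 59/4, 4*pi}))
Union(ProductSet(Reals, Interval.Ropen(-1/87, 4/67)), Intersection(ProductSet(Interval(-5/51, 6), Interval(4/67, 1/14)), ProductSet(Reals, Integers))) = ProductSet(Reals, Interval.Ropen(-1/87, 4/67))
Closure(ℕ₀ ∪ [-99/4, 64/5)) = [-99/4, 64/5] ∪ ℕ₀ ∪ (ℕ₀ \ (-99/4, 64/5))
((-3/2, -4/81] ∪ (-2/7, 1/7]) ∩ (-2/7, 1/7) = (-2/7, 1/7)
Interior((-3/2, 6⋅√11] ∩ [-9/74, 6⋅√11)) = (-9/74, 6⋅√11)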